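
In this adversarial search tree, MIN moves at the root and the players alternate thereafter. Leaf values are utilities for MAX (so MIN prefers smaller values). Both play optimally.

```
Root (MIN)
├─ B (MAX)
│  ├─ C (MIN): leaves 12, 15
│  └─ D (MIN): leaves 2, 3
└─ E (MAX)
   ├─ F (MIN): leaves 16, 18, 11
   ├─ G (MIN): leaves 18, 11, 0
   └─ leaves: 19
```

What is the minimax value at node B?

C: min(12, 15) = 12
D: min(2, 3) = 2
B: max(12, 2) = 12

12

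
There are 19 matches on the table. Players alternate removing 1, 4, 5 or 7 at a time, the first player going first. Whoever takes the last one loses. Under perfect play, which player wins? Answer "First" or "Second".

Second

Mark each pile size as W (mover wins) or L (mover loses):
i:   0  1  2  3  4  5  6  7  8  9 10 11 12 13 14 15 16 17 18 19
     W  L  W  L  W  W  W  W  W  L  W  L  W  W  W  W  W  L  W  L
Position 19 is L, so the second player wins.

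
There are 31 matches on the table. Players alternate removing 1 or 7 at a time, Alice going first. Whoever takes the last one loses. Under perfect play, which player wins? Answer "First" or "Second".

Compute winning (W) and losing (L) positions by backward induction:
i:   0  1  2  3  4  5  6  7  8  9 10 11 12 13 14 15 16 17 18 19 20 21 22 23 24 25 26 27 28 29 30 31
     W  L  W  L  W  L  W  L  W  L  W  L  W  L  W  L  W  L  W  L  W  L  W  L  W  L  W  L  W  L  W  L
Position 31 is L, so the second player wins.

Second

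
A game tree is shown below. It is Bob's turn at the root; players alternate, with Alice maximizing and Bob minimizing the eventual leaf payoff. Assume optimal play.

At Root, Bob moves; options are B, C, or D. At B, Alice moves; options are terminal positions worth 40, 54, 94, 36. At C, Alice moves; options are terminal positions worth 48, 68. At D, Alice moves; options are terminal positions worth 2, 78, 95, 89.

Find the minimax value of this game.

B (Alice): max(40, 54, 94, 36) = 94
C (Alice): max(48, 68) = 68
D (Alice): max(2, 78, 95, 89) = 95
Root (Bob): min(94, 68, 95) = 68

68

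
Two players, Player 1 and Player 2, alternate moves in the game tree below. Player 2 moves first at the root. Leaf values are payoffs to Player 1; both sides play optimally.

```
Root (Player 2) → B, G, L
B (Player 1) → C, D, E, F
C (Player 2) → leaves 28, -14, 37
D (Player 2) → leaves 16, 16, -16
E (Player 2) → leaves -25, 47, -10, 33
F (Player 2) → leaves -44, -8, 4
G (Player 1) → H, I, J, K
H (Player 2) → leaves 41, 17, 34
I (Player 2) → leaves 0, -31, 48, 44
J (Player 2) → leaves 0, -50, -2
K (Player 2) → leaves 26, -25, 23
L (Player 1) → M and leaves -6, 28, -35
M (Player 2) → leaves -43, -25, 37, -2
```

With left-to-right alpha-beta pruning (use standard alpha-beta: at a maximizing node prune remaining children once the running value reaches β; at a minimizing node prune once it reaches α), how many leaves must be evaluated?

C [α=-∞,β=+∞]: v=-14
D [α=-14,β=+∞]: v=-16
E [α=-14,β=+∞]: v=-25 after child 1 ≤ α → α-cutoff, skip 3
F [α=-14,β=+∞]: v=-44 after child 1 ≤ α → α-cutoff, skip 2
B [α=-∞,β=+∞]: v=-14
H [α=-∞,β=-14]: v=17
G [α=-∞,β=-14]: v=17 after child 1 ≥ β → β-cutoff, skip 3
M [α=-∞,β=-14]: v=-43
L [α=-∞,β=-14]: v=-6 after child 2 ≥ β → β-cutoff, skip 2
Root [α=-∞,β=+∞]: v=-14
Leaves evaluated: 16 of 33.

16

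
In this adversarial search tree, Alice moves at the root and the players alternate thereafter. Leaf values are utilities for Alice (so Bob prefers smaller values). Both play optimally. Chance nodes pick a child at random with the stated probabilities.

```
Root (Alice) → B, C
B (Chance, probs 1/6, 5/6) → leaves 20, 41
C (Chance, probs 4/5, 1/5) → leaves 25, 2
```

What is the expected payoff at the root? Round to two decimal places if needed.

37.5

B (Chance): 1/6·20 + 5/6·41 = 37.5
C (Chance): 4/5·25 + 1/5·2 = 20.4
Root (Alice): max(37.5, 20.4) = 37.5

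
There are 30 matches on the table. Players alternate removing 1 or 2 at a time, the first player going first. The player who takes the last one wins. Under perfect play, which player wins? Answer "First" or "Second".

Second

Positions where the player to move wins (W) vs loses (L):
i:   0  1  2  3  4  5  6  7  8  9 10 11 12 13 14 15 16 17 18 19 20 21 22 23 24 25 26 27 28 29 30
     L  W  W  L  W  W  L  W  W  L  W  W  L  W  W  L  W  W  L  W  W  L  W  W  L  W  W  L  W  W  L
Position 30 is L, so the second player wins.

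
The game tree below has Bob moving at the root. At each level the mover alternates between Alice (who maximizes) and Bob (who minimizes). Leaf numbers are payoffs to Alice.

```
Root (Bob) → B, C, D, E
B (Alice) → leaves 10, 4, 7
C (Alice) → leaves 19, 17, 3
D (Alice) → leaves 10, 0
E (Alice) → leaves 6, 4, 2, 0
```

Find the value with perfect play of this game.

B (Alice): max(10, 4, 7) = 10
C (Alice): max(19, 17, 3) = 19
D (Alice): max(10, 0) = 10
E (Alice): max(6, 4, 2, 0) = 6
Root (Bob): min(10, 19, 10, 6) = 6

6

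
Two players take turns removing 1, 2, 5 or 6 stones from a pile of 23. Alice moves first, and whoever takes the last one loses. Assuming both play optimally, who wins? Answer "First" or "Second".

First

W/L table (W = player to move can force a win):
i:   0  1  2  3  4  5  6  7  8  9 10 11 12 13 14 15 16 17 18 19 20 21 22 23
     W  L  W  W  L  W  W  W  L  W  W  L  W  W  W  L  W  W  L  W  W  W  L  W
Position 23 is W, so the first player wins.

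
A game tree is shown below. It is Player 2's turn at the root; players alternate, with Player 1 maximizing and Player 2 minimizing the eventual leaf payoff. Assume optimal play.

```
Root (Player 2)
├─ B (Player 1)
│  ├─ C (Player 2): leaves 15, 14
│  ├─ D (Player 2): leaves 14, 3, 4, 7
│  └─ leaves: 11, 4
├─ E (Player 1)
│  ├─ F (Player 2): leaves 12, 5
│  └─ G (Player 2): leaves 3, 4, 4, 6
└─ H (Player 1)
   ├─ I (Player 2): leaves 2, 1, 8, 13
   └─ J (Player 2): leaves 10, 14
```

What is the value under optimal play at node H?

10

I: min(2, 1, 8, 13) = 1
J: min(10, 14) = 10
H: max(1, 10) = 10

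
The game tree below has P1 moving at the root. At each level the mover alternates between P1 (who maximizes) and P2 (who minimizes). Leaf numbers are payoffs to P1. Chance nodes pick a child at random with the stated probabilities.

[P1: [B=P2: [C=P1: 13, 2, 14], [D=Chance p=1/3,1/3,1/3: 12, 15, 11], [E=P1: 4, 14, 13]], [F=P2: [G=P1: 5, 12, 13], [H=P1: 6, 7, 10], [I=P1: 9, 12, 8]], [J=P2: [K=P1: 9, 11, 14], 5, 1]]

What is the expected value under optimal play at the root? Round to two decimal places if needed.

C (P1): max(13, 2, 14) = 14
D (Chance): 1/3·12 + 1/3·15 + 1/3·11 = 12.67
E (P1): max(4, 14, 13) = 14
B (P2): min(14, 12.67, 14) = 12.67
G (P1): max(5, 12, 13) = 13
H (P1): max(6, 7, 10) = 10
I (P1): max(9, 12, 8) = 12
F (P2): min(13, 10, 12) = 10
K (P1): max(9, 11, 14) = 14
J (P2): min(14, 5, 1) = 1
Root (P1): max(12.67, 10, 1) = 12.67

12.67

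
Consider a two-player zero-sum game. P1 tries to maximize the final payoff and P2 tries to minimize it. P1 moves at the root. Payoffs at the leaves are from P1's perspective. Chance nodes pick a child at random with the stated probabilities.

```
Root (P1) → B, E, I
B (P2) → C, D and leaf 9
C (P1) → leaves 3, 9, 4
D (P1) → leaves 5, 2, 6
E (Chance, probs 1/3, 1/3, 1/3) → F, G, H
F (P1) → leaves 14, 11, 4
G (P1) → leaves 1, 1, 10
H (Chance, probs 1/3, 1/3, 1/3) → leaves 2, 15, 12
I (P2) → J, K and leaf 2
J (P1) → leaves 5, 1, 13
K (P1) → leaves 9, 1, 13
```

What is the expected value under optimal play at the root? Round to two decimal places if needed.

11.22

C (P1): max(3, 9, 4) = 9
D (P1): max(5, 2, 6) = 6
B (P2): min(9, 6, 9) = 6
F (P1): max(14, 11, 4) = 14
G (P1): max(1, 1, 10) = 10
H (Chance): 1/3·2 + 1/3·15 + 1/3·12 = 9.67
E (Chance): 1/3·14 + 1/3·10 + 1/3·9.67 = 11.22
J (P1): max(5, 1, 13) = 13
K (P1): max(9, 1, 13) = 13
I (P2): min(13, 13, 2) = 2
Root (P1): max(6, 11.22, 2) = 11.22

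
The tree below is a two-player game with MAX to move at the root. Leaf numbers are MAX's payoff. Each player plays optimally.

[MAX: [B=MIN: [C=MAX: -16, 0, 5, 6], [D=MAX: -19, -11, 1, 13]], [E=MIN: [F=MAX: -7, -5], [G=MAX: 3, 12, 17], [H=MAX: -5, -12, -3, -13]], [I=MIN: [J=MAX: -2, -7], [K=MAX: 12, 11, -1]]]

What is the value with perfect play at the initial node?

C (MAX): max(-16, 0, 5, 6) = 6
D (MAX): max(-19, -11, 1, 13) = 13
B (MIN): min(6, 13) = 6
F (MAX): max(-7, -5) = -5
G (MAX): max(3, 12, 17) = 17
H (MAX): max(-5, -12, -3, -13) = -3
E (MIN): min(-5, 17, -3) = -5
J (MAX): max(-2, -7) = -2
K (MAX): max(12, 11, -1) = 12
I (MIN): min(-2, 12) = -2
Root (MAX): max(6, -5, -2) = 6

6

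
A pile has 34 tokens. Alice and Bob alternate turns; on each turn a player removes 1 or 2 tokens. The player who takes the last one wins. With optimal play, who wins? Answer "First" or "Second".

First

Mark each pile size as W (mover wins) or L (mover loses):
i:   0  1  2  3  4  5  6  7  8  9 10 11 12 13 14 15 16 17 18 19 20 21 22 23 24 25 26 27 28 29 30 31 32 33 34
     L  W  W  L  W  W  L  W  W  L  W  W  L  W  W  L  W  W  L  W  W  L  W  W  L  W  W  L  W  W  L  W  W  L  W
Position 34 is W, so the first player wins.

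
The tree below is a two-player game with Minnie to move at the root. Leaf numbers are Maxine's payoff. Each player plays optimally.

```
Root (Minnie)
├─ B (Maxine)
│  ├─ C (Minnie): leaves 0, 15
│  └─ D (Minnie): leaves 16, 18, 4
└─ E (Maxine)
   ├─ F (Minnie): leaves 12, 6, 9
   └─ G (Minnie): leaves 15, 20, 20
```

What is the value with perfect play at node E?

F: min(12, 6, 9) = 6
G: min(15, 20, 20) = 15
E: max(6, 15) = 15

15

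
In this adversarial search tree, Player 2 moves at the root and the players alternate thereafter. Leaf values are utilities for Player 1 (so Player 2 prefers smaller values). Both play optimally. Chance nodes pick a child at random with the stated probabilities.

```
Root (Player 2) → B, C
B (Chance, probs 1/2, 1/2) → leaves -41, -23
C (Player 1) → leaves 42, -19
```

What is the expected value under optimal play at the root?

B (Chance): 1/2·-41 + 1/2·-23 = -32
C (Player 1): max(42, -19) = 42
Root (Player 2): min(-32, 42) = -32

-32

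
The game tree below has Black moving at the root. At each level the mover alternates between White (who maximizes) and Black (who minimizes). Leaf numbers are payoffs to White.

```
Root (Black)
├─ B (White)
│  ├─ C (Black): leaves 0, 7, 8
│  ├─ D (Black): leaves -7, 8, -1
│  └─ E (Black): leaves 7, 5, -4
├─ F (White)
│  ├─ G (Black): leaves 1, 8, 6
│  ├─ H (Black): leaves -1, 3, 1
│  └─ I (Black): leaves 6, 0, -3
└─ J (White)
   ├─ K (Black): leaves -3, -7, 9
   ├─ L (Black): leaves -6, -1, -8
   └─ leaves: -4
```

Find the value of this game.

C (Black): min(0, 7, 8) = 0
D (Black): min(-7, 8, -1) = -7
E (Black): min(7, 5, -4) = -4
B (White): max(0, -7, -4) = 0
G (Black): min(1, 8, 6) = 1
H (Black): min(-1, 3, 1) = -1
I (Black): min(6, 0, -3) = -3
F (White): max(1, -1, -3) = 1
K (Black): min(-3, -7, 9) = -7
L (Black): min(-6, -1, -8) = -8
J (White): max(-7, -8, -4) = -4
Root (Black): min(0, 1, -4) = -4

-4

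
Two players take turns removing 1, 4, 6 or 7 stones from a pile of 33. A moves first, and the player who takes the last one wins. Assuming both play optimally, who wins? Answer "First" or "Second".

i:   0  1  2  3  4  5  6  7  8  9 10 11 12 13 14 15 16 17 18 19 20 21 22 23 24 25 26 27 28 29 30 31 32 33
     L  W  L  W  W  L  W  W  W  W  L  W  W  L  W  L  W  W  L  W  W  W  W  L  W  W  L  W  L  W  W  L  W  W
Position 33 is W, so the first player wins.

First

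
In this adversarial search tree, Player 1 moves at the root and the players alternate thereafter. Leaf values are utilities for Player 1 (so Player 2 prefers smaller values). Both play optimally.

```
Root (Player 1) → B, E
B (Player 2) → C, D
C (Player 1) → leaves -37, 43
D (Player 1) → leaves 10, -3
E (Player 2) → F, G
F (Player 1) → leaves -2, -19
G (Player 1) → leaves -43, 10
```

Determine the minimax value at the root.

C (Player 1): max(-37, 43) = 43
D (Player 1): max(10, -3) = 10
B (Player 2): min(43, 10) = 10
F (Player 1): max(-2, -19) = -2
G (Player 1): max(-43, 10) = 10
E (Player 2): min(-2, 10) = -2
Root (Player 1): max(10, -2) = 10

10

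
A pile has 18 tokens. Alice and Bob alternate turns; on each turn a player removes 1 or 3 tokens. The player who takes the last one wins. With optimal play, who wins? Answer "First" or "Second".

i:   0  1  2  3  4  5  6  7  8  9 10 11 12 13 14 15 16 17 18
     L  W  L  W  L  W  L  W  L  W  L  W  L  W  L  W  L  W  L
Position 18 is L, so the second player wins.

Second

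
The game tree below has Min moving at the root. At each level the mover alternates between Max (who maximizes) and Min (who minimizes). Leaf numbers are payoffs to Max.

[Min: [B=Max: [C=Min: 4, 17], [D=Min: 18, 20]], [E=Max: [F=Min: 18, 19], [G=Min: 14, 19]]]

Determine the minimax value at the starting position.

18

C (Min): min(4, 17) = 4
D (Min): min(18, 20) = 18
B (Max): max(4, 18) = 18
F (Min): min(18, 19) = 18
G (Min): min(14, 19) = 14
E (Max): max(18, 14) = 18
Root (Min): min(18, 18) = 18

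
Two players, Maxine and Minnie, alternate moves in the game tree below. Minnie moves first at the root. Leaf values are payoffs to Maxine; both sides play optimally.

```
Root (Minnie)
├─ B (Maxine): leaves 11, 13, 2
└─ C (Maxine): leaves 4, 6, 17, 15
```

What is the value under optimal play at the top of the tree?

B (Maxine): max(11, 13, 2) = 13
C (Maxine): max(4, 6, 17, 15) = 17
Root (Minnie): min(13, 17) = 13

13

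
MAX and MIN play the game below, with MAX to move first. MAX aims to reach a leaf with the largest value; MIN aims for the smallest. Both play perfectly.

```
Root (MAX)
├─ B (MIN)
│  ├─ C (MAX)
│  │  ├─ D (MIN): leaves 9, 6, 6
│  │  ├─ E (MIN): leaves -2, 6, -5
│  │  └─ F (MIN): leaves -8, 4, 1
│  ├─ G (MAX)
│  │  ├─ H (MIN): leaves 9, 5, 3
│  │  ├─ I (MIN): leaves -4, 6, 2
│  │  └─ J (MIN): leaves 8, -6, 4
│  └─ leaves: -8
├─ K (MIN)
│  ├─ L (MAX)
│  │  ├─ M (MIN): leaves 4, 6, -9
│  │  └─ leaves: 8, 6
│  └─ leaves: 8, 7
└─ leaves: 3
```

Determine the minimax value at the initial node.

7

D (MIN): min(9, 6, 6) = 6
E (MIN): min(-2, 6, -5) = -5
F (MIN): min(-8, 4, 1) = -8
C (MAX): max(6, -5, -8) = 6
H (MIN): min(9, 5, 3) = 3
I (MIN): min(-4, 6, 2) = -4
J (MIN): min(8, -6, 4) = -6
G (MAX): max(3, -4, -6) = 3
B (MIN): min(6, 3, -8) = -8
M (MIN): min(4, 6, -9) = -9
L (MAX): max(-9, 8, 6) = 8
K (MIN): min(8, 8, 7) = 7
Root (MAX): max(-8, 7, 3) = 7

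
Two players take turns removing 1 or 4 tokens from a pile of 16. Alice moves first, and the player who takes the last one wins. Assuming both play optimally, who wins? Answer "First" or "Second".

Mark each pile size as W (mover wins) or L (mover loses):
i:   0  1  2  3  4  5  6  7  8  9 10 11 12 13 14 15 16
     L  W  L  W  W  L  W  L  W  W  L  W  L  W  W  L  W
Position 16 is W, so the first player wins.

First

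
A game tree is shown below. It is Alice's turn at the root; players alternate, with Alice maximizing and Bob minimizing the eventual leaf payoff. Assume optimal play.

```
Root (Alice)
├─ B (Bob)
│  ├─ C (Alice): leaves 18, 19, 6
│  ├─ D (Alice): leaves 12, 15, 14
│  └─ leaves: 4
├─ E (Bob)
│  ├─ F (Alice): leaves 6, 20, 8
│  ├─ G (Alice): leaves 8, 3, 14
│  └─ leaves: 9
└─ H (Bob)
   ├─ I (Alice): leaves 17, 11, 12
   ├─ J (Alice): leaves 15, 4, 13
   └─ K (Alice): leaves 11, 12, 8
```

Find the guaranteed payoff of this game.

C (Alice): max(18, 19, 6) = 19
D (Alice): max(12, 15, 14) = 15
B (Bob): min(19, 15, 4) = 4
F (Alice): max(6, 20, 8) = 20
G (Alice): max(8, 3, 14) = 14
E (Bob): min(20, 14, 9) = 9
I (Alice): max(17, 11, 12) = 17
J (Alice): max(15, 4, 13) = 15
K (Alice): max(11, 12, 8) = 12
H (Bob): min(17, 15, 12) = 12
Root (Alice): max(4, 9, 12) = 12

12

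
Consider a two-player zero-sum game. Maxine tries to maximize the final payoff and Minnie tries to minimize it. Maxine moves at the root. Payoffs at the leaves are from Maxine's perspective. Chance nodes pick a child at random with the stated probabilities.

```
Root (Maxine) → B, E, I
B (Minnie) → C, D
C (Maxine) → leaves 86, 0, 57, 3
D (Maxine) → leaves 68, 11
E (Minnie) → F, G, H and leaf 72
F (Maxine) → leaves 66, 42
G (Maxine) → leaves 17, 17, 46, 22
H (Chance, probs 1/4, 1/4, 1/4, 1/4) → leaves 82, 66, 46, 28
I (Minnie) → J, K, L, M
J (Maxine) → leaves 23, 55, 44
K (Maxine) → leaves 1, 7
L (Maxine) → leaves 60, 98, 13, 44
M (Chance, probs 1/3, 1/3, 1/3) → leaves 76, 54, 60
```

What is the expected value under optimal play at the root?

C (Maxine): max(86, 0, 57, 3) = 86
D (Maxine): max(68, 11) = 68
B (Minnie): min(86, 68) = 68
F (Maxine): max(66, 42) = 66
G (Maxine): max(17, 17, 46, 22) = 46
H (Chance): 1/4·82 + 1/4·66 + 1/4·46 + 1/4·28 = 55.5
E (Minnie): min(66, 46, 55.5, 72) = 46
J (Maxine): max(23, 55, 44) = 55
K (Maxine): max(1, 7) = 7
L (Maxine): max(60, 98, 13, 44) = 98
M (Chance): 1/3·76 + 1/3·54 + 1/3·60 = 63.33
I (Minnie): min(55, 7, 98, 63.33) = 7
Root (Maxine): max(68, 46, 7) = 68

68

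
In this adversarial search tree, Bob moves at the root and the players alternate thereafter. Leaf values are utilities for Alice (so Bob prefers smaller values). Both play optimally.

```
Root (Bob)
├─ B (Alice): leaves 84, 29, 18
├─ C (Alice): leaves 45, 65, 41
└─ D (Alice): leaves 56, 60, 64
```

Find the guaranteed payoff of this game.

64

B (Alice): max(84, 29, 18) = 84
C (Alice): max(45, 65, 41) = 65
D (Alice): max(56, 60, 64) = 64
Root (Bob): min(84, 65, 64) = 64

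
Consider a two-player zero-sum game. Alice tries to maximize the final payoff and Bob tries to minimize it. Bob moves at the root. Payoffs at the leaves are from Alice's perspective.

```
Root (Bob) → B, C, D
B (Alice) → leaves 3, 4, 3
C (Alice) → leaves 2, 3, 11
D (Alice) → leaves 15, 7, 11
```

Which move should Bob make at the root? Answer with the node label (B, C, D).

B (Alice): max(3, 4, 3) = 4
C (Alice): max(2, 3, 11) = 11
D (Alice): max(15, 7, 11) = 15
Root (Bob): min(4, 11, 15) = 4
Bob picks the child with the lowest value: B (value 4).

B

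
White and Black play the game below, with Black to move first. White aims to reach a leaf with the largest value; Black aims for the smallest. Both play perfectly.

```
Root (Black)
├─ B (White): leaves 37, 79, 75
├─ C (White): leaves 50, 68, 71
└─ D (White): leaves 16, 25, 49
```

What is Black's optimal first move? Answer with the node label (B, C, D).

D

B (White): max(37, 79, 75) = 79
C (White): max(50, 68, 71) = 71
D (White): max(16, 25, 49) = 49
Root (Black): min(79, 71, 49) = 49
Black picks the child with the lowest value: D (value 49).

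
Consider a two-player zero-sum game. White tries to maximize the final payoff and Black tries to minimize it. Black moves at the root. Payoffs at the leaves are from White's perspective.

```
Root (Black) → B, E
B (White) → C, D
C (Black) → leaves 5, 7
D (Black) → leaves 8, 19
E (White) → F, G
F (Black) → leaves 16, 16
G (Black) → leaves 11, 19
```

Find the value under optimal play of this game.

C (Black): min(5, 7) = 5
D (Black): min(8, 19) = 8
B (White): max(5, 8) = 8
F (Black): min(16, 16) = 16
G (Black): min(11, 19) = 11
E (White): max(16, 11) = 16
Root (Black): min(8, 16) = 8

8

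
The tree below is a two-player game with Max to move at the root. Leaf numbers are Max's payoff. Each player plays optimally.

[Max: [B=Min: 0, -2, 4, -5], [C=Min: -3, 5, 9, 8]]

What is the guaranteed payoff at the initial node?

-3

B (Min): min(0, -2, 4, -5) = -5
C (Min): min(-3, 5, 9, 8) = -3
Root (Max): max(-5, -3) = -3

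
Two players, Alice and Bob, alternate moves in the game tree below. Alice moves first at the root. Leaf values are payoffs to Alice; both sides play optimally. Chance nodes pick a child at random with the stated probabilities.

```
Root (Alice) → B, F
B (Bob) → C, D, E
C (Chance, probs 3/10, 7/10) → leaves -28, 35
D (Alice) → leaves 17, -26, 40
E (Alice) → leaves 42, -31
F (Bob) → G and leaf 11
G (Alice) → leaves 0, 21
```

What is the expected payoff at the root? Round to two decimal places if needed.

16.1

C (Chance): 3/10·-28 + 7/10·35 = 16.1
D (Alice): max(17, -26, 40) = 40
E (Alice): max(42, -31) = 42
B (Bob): min(16.1, 40, 42) = 16.1
G (Alice): max(0, 21) = 21
F (Bob): min(21, 11) = 11
Root (Alice): max(16.1, 11) = 16.1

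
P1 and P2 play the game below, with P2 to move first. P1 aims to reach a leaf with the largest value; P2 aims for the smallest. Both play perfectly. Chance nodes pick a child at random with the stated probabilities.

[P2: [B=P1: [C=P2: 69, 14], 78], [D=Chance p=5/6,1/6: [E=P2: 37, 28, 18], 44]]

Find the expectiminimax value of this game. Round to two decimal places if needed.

22.33

C (P2): min(69, 14) = 14
B (P1): max(14, 78) = 78
E (P2): min(37, 28, 18) = 18
D (Chance): 5/6·18 + 1/6·44 = 22.33
Root (P2): min(78, 22.33) = 22.33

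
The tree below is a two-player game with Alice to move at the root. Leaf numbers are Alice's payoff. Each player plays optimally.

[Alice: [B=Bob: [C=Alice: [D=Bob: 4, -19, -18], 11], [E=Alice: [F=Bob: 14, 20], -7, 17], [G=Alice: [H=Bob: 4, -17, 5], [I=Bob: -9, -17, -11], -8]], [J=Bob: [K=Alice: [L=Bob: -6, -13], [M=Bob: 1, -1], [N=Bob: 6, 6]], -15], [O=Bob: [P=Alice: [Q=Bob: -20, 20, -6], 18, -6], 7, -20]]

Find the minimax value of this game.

D (Bob): min(4, -19, -18) = -19
C (Alice): max(-19, 11) = 11
F (Bob): min(14, 20) = 14
E (Alice): max(14, -7, 17) = 17
H (Bob): min(4, -17, 5) = -17
I (Bob): min(-9, -17, -11) = -17
G (Alice): max(-17, -17, -8) = -8
B (Bob): min(11, 17, -8) = -8
L (Bob): min(-6, -13) = -13
M (Bob): min(1, -1) = -1
N (Bob): min(6, 6) = 6
K (Alice): max(-13, -1, 6) = 6
J (Bob): min(6, -15) = -15
Q (Bob): min(-20, 20, -6) = -20
P (Alice): max(-20, 18, -6) = 18
O (Bob): min(18, 7, -20) = -20
Root (Alice): max(-8, -15, -20) = -8

-8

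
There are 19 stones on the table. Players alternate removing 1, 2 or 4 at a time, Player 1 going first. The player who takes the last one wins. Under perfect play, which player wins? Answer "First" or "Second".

Positions where the player to move wins (W) vs loses (L):
i:   0  1  2  3  4  5  6  7  8  9 10 11 12 13 14 15 16 17 18 19
     L  W  W  L  W  W  L  W  W  L  W  W  L  W  W  L  W  W  L  W
Position 19 is W, so the first player wins.

First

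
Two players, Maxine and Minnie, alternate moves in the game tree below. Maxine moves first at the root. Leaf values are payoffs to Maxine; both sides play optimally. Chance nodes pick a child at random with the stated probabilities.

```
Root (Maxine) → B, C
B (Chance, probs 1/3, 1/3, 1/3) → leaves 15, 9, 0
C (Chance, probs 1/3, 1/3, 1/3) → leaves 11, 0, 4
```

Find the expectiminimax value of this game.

B (Chance): 1/3·15 + 1/3·9 + 1/3·0 = 8
C (Chance): 1/3·11 + 1/3·0 + 1/3·4 = 5
Root (Maxine): max(8, 5) = 8

8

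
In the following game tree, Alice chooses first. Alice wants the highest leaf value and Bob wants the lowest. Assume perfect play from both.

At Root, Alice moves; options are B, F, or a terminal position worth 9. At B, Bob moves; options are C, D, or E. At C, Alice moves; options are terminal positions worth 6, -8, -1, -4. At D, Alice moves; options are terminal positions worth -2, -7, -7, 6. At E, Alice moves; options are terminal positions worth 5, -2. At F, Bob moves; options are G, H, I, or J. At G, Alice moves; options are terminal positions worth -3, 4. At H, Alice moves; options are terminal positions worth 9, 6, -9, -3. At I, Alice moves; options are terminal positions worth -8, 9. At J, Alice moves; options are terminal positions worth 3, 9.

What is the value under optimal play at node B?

5

C: max(6, -8, -1, -4) = 6
D: max(-2, -7, -7, 6) = 6
E: max(5, -2) = 5
B: min(6, 6, 5) = 5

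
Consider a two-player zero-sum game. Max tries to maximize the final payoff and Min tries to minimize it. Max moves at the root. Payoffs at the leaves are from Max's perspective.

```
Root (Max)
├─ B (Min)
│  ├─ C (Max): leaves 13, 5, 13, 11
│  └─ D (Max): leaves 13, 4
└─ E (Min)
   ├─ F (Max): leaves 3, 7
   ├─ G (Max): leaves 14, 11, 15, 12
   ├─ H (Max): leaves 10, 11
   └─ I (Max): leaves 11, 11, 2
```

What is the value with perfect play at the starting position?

13

C (Max): max(13, 5, 13, 11) = 13
D (Max): max(13, 4) = 13
B (Min): min(13, 13) = 13
F (Max): max(3, 7) = 7
G (Max): max(14, 11, 15, 12) = 15
H (Max): max(10, 11) = 11
I (Max): max(11, 11, 2) = 11
E (Min): min(7, 15, 11, 11) = 7
Root (Max): max(13, 7) = 13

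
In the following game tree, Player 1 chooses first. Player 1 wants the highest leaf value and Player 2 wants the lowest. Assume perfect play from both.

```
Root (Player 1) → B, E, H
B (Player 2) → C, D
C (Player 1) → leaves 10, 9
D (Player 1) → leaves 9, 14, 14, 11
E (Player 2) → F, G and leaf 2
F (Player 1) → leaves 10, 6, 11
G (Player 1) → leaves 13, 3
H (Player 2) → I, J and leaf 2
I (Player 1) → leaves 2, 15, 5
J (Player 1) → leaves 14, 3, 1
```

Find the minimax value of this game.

10

C (Player 1): max(10, 9) = 10
D (Player 1): max(9, 14, 14, 11) = 14
B (Player 2): min(10, 14) = 10
F (Player 1): max(10, 6, 11) = 11
G (Player 1): max(13, 3) = 13
E (Player 2): min(11, 13, 2) = 2
I (Player 1): max(2, 15, 5) = 15
J (Player 1): max(14, 3, 1) = 14
H (Player 2): min(15, 14, 2) = 2
Root (Player 1): max(10, 2, 2) = 10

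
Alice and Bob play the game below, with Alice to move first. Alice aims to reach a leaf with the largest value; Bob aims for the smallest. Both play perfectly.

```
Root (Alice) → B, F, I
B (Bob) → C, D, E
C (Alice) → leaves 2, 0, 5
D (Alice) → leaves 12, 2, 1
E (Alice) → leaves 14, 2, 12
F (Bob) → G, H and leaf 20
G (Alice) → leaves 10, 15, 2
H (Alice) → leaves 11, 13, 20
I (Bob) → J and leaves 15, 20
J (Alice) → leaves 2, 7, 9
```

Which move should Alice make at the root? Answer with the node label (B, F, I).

F

C (Alice): max(2, 0, 5) = 5
D (Alice): max(12, 2, 1) = 12
E (Alice): max(14, 2, 12) = 14
B (Bob): min(5, 12, 14) = 5
G (Alice): max(10, 15, 2) = 15
H (Alice): max(11, 13, 20) = 20
F (Bob): min(15, 20, 20) = 15
J (Alice): max(2, 7, 9) = 9
I (Bob): min(9, 15, 20) = 9
Root (Alice): max(5, 15, 9) = 15
Alice picks the child with the highest value: F (value 15).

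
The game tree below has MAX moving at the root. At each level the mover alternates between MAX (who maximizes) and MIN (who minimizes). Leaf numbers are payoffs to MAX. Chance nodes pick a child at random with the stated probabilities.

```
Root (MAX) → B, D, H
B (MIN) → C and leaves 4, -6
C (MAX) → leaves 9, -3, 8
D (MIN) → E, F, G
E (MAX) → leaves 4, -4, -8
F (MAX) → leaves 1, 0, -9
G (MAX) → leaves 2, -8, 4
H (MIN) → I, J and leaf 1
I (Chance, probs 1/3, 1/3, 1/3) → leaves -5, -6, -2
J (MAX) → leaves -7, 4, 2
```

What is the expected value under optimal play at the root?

C (MAX): max(9, -3, 8) = 9
B (MIN): min(9, 4, -6) = -6
E (MAX): max(4, -4, -8) = 4
F (MAX): max(1, 0, -9) = 1
G (MAX): max(2, -8, 4) = 4
D (MIN): min(4, 1, 4) = 1
I (Chance): 1/3·-5 + 1/3·-6 + 1/3·-2 = -4.33
J (MAX): max(-7, 4, 2) = 4
H (MIN): min(-4.33, 4, 1) = -4.33
Root (MAX): max(-6, 1, -4.33) = 1

1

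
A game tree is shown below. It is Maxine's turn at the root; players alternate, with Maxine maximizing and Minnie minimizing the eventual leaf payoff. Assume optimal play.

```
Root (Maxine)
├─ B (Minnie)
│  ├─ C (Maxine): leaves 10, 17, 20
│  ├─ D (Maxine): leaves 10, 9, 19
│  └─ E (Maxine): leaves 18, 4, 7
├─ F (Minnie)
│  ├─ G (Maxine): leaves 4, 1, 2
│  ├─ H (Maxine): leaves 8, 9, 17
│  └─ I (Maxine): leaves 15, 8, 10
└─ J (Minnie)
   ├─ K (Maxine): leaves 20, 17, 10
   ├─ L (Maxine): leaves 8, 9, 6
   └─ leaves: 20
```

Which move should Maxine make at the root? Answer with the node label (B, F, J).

C (Maxine): max(10, 17, 20) = 20
D (Maxine): max(10, 9, 19) = 19
E (Maxine): max(18, 4, 7) = 18
B (Minnie): min(20, 19, 18) = 18
G (Maxine): max(4, 1, 2) = 4
H (Maxine): max(8, 9, 17) = 17
I (Maxine): max(15, 8, 10) = 15
F (Minnie): min(4, 17, 15) = 4
K (Maxine): max(20, 17, 10) = 20
L (Maxine): max(8, 9, 6) = 9
J (Minnie): min(20, 9, 20) = 9
Root (Maxine): max(18, 4, 9) = 18
Maxine picks the child with the highest value: B (value 18).

B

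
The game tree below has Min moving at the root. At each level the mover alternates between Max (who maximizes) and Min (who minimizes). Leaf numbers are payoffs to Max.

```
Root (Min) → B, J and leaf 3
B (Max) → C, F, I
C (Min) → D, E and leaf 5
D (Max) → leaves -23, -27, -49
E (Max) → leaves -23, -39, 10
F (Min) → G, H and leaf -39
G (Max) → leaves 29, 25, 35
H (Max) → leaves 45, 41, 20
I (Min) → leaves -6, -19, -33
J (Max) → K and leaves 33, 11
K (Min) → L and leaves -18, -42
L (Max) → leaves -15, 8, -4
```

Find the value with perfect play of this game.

-23

D (Max): max(-23, -27, -49) = -23
E (Max): max(-23, -39, 10) = 10
C (Min): min(-23, 10, 5) = -23
G (Max): max(29, 25, 35) = 35
H (Max): max(45, 41, 20) = 45
F (Min): min(35, 45, -39) = -39
I (Min): min(-6, -19, -33) = -33
B (Max): max(-23, -39, -33) = -23
L (Max): max(-15, 8, -4) = 8
K (Min): min(8, -18, -42) = -42
J (Max): max(-42, 33, 11) = 33
Root (Min): min(-23, 33, 3) = -23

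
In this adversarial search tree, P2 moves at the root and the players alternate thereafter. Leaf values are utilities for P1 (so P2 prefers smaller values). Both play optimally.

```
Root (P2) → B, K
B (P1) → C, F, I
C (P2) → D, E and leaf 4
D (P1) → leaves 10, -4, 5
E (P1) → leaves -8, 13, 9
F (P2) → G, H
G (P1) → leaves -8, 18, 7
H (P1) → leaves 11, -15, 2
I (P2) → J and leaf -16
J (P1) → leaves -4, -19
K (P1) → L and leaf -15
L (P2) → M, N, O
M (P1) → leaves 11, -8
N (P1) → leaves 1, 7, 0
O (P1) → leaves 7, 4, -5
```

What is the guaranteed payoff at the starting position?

7

D (P1): max(10, -4, 5) = 10
E (P1): max(-8, 13, 9) = 13
C (P2): min(10, 13, 4) = 4
G (P1): max(-8, 18, 7) = 18
H (P1): max(11, -15, 2) = 11
F (P2): min(18, 11) = 11
J (P1): max(-4, -19) = -4
I (P2): min(-4, -16) = -16
B (P1): max(4, 11, -16) = 11
M (P1): max(11, -8) = 11
N (P1): max(1, 7, 0) = 7
O (P1): max(7, 4, -5) = 7
L (P2): min(11, 7, 7) = 7
K (P1): max(7, -15) = 7
Root (P2): min(11, 7) = 7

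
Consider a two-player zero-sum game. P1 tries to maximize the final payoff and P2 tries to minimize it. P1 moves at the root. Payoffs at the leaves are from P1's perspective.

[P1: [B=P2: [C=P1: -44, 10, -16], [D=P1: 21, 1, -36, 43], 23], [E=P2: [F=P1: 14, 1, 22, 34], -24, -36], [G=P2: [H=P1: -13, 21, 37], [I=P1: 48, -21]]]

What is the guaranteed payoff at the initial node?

37

C (P1): max(-44, 10, -16) = 10
D (P1): max(21, 1, -36, 43) = 43
B (P2): min(10, 43, 23) = 10
F (P1): max(14, 1, 22, 34) = 34
E (P2): min(34, -24, -36) = -36
H (P1): max(-13, 21, 37) = 37
I (P1): max(48, -21) = 48
G (P2): min(37, 48) = 37
Root (P1): max(10, -36, 37) = 37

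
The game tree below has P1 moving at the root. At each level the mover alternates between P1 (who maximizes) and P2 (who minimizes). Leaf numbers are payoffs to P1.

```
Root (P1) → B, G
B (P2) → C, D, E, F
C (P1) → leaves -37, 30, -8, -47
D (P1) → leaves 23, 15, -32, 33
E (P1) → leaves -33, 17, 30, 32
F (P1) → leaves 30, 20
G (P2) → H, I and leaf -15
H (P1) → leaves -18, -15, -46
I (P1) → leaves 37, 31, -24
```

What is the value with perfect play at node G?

-15

H: max(-18, -15, -46) = -15
I: max(37, 31, -24) = 37
G: min(-15, 37, -15) = -15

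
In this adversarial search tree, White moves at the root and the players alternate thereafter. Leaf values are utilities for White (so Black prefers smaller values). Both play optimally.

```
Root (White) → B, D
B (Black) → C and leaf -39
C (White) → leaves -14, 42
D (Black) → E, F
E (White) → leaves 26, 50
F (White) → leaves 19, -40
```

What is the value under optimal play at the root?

19

C (White): max(-14, 42) = 42
B (Black): min(42, -39) = -39
E (White): max(26, 50) = 50
F (White): max(19, -40) = 19
D (Black): min(50, 19) = 19
Root (White): max(-39, 19) = 19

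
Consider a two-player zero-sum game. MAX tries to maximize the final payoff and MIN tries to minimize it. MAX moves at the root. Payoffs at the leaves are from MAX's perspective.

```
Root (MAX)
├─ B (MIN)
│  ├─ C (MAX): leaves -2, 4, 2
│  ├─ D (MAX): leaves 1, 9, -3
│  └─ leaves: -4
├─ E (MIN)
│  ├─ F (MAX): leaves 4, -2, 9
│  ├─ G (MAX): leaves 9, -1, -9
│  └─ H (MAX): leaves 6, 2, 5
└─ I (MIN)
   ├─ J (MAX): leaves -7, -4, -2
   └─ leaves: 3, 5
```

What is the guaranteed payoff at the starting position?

6

C (MAX): max(-2, 4, 2) = 4
D (MAX): max(1, 9, -3) = 9
B (MIN): min(4, 9, -4) = -4
F (MAX): max(4, -2, 9) = 9
G (MAX): max(9, -1, -9) = 9
H (MAX): max(6, 2, 5) = 6
E (MIN): min(9, 9, 6) = 6
J (MAX): max(-7, -4, -2) = -2
I (MIN): min(-2, 3, 5) = -2
Root (MAX): max(-4, 6, -2) = 6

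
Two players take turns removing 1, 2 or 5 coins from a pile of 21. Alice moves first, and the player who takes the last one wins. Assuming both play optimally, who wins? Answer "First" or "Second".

i:   0  1  2  3  4  5  6  7  8  9 10 11 12 13 14 15 16 17 18 19 20 21
     L  W  W  L  W  W  L  W  W  L  W  W  L  W  W  L  W  W  L  W  W  L
Position 21 is L, so the second player wins.

Second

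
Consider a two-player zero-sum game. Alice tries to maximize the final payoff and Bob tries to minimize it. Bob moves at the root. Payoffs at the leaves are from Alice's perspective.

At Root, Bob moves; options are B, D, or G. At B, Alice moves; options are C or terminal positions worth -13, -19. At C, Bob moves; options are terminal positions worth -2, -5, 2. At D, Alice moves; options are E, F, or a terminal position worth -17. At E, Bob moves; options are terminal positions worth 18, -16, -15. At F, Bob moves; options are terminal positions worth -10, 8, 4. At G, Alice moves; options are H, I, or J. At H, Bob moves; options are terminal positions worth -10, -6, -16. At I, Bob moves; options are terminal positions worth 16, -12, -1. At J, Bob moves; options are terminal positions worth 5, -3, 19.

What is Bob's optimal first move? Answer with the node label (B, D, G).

D

C (Bob): min(-2, -5, 2) = -5
B (Alice): max(-5, -13, -19) = -5
E (Bob): min(18, -16, -15) = -16
F (Bob): min(-10, 8, 4) = -10
D (Alice): max(-16, -10, -17) = -10
H (Bob): min(-10, -6, -16) = -16
I (Bob): min(16, -12, -1) = -12
J (Bob): min(5, -3, 19) = -3
G (Alice): max(-16, -12, -3) = -3
Root (Bob): min(-5, -10, -3) = -10
Bob picks the child with the lowest value: D (value -10).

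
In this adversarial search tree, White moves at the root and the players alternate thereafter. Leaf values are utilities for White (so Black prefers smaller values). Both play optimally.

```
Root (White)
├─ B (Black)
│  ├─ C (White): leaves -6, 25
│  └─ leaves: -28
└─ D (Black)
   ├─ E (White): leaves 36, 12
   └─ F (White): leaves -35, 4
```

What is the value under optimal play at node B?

C: max(-6, 25) = 25
B: min(25, -28) = -28

-28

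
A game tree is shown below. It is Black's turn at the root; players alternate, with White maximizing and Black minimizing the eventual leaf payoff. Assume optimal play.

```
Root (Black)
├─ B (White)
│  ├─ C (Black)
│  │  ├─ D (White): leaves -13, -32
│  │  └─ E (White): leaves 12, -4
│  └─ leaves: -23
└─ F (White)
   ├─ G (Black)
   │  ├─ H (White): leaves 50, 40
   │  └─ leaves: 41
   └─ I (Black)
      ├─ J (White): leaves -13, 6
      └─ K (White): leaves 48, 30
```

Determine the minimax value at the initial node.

D (White): max(-13, -32) = -13
E (White): max(12, -4) = 12
C (Black): min(-13, 12) = -13
B (White): max(-13, -23) = -13
H (White): max(50, 40) = 50
G (Black): min(50, 41) = 41
J (White): max(-13, 6) = 6
K (White): max(48, 30) = 48
I (Black): min(6, 48) = 6
F (White): max(41, 6) = 41
Root (Black): min(-13, 41) = -13

-13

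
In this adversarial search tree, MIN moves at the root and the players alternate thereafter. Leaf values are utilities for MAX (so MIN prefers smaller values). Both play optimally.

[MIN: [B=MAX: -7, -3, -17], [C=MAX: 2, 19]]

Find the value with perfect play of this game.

-3

B (MAX): max(-7, -3, -17) = -3
C (MAX): max(2, 19) = 19
Root (MIN): min(-3, 19) = -3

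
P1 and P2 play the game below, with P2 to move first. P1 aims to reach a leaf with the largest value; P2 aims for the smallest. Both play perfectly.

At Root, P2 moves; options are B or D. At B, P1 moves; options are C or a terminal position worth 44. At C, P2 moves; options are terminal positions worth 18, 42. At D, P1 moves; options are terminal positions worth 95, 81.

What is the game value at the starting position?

C (P2): min(18, 42) = 18
B (P1): max(18, 44) = 44
D (P1): max(95, 81) = 95
Root (P2): min(44, 95) = 44

44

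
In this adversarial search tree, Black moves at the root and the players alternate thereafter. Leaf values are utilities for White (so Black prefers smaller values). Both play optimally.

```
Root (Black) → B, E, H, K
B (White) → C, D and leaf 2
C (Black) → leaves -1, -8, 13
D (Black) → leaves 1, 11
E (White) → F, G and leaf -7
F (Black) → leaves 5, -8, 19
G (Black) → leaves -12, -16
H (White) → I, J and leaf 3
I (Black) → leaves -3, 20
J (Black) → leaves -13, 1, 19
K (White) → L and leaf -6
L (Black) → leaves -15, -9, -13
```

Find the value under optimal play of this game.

-7

C (Black): min(-1, -8, 13) = -8
D (Black): min(1, 11) = 1
B (White): max(-8, 1, 2) = 2
F (Black): min(5, -8, 19) = -8
G (Black): min(-12, -16) = -16
E (White): max(-8, -16, -7) = -7
I (Black): min(-3, 20) = -3
J (Black): min(-13, 1, 19) = -13
H (White): max(-3, -13, 3) = 3
L (Black): min(-15, -9, -13) = -15
K (White): max(-15, -6) = -6
Root (Black): min(2, -7, 3, -6) = -7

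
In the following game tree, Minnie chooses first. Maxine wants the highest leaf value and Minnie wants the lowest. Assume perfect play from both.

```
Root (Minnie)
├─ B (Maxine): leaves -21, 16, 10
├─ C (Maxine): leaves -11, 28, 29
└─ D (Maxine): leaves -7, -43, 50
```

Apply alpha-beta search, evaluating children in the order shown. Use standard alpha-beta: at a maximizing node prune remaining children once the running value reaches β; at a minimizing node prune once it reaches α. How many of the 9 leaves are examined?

B [α=-∞,β=+∞]: v=16
C [α=-∞,β=16]: v=28 after child 2 ≥ β → β-cutoff, skip 1
D [α=-∞,β=16]: v=50
Root [α=-∞,β=+∞]: v=16
Leaves evaluated: 8 of 9.

8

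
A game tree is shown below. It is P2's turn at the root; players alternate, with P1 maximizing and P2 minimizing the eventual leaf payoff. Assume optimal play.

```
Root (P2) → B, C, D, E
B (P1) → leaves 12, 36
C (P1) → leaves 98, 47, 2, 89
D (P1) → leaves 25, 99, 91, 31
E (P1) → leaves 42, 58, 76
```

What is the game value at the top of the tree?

B (P1): max(12, 36) = 36
C (P1): max(98, 47, 2, 89) = 98
D (P1): max(25, 99, 91, 31) = 99
E (P1): max(42, 58, 76) = 76
Root (P2): min(36, 98, 99, 76) = 36

36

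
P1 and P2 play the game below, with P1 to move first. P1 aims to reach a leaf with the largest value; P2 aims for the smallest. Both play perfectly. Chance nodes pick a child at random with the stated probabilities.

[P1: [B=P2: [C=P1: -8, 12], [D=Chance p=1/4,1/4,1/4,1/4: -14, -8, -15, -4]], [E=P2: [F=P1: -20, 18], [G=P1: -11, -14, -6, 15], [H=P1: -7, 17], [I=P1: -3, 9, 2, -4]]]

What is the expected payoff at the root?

C (P1): max(-8, 12) = 12
D (Chance): 1/4·-14 + 1/4·-8 + 1/4·-15 + 1/4·-4 = -10.25
B (P2): min(12, -10.25) = -10.25
F (P1): max(-20, 18) = 18
G (P1): max(-11, -14, -6, 15) = 15
H (P1): max(-7, 17) = 17
I (P1): max(-3, 9, 2, -4) = 9
E (P2): min(18, 15, 17, 9) = 9
Root (P1): max(-10.25, 9) = 9

9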